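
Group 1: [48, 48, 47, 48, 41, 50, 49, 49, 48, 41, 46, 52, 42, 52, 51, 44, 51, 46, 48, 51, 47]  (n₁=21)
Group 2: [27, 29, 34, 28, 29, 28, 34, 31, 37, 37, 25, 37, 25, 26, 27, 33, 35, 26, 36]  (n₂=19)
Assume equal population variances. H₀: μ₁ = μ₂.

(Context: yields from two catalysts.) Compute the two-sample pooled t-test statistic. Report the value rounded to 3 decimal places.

test statistic = 13.718

x̄₁=47.571, s₁=3.325, n₁=21
x̄₂=30.737, s₂=4.408, n₂=19
s_p² = [20·3.325² + 18·4.408²]/38 = 15.0218
SE = √(s_p²·(1/21+1/19)) = 1.2272
t = (47.571−30.737)/1.2272 = 13.7182
df = 38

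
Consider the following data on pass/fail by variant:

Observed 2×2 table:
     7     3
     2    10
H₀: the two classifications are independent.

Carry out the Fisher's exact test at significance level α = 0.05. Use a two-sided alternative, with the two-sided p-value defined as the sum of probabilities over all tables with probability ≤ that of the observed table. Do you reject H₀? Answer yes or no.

Margins: r₁=10, r₂=12, c₁=9, c₂=13, n=22
p_obs = C(10,7)·C(12,2)/C(22,9); sum pmf over tables with pmf ≤ p_obs
p-value (two-sided) = 0.02742
At α=0.05: p < α → reject H₀

reject H₀: yes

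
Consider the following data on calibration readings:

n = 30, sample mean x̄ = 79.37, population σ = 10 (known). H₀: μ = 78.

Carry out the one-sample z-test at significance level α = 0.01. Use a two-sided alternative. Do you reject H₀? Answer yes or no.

reject H₀: no

SE = σ/√n = 10/√30 = 1.8257
z = (x̄−μ₀)/SE = (79.37−78)/1.8257 = 0.7504
p-value (two-sided) = 0.45303
At α=0.01: p ≥ α → fail to reject H₀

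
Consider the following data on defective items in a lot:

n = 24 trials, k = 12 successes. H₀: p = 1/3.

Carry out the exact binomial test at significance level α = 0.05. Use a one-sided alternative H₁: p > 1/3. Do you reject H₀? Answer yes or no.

Exact binomial: n=24, k=12, p₀=1/3=0.3333
P(X≥12) from Σ C(n,i)·p₀^i·(1−p₀)^(n−i)
p-value (one-sided, H₁ greater) = 0.06766
At α=0.05: p ≥ α → fail to reject H₀

reject H₀: no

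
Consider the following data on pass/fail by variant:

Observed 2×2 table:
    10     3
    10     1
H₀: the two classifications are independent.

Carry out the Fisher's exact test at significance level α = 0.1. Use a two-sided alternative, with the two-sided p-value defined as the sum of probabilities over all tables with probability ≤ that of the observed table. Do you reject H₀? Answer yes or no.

reject H₀: no

Margins: r₁=13, r₂=11, c₁=20, c₂=4, n=24
p_obs = C(13,10)·C(11,10)/C(24,20); sum pmf over tables with pmf ≤ p_obs
p-value (two-sided) = 0.59627
At α=0.1: p ≥ α → fail to reject H₀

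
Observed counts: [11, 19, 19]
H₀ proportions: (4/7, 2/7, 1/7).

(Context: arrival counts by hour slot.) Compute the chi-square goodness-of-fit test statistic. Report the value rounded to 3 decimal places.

test statistic = 32.679

n = 49; E_i = n·p_i = [28.00, 14.00, 7.00]
χ² = (11−28.00)²/28.00 + (19−14.00)²/14.00 + (19−7.00)²/7.00 = 32.6786
df = 2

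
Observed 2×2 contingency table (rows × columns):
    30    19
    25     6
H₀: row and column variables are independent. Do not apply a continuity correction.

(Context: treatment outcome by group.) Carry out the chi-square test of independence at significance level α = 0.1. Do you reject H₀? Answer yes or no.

Row totals [49, 31], col totals [55, 25], n=80
χ² = (30−33.69)²/33.69 + (19−15.31)²/15.31 + (25−21.31)²/21.31 + (6−9.69)²/9.69 = 3.3333
df = 1
p-value (upper-tail) = 0.06789
At α=0.1: p < α → reject H₀

reject H₀: yes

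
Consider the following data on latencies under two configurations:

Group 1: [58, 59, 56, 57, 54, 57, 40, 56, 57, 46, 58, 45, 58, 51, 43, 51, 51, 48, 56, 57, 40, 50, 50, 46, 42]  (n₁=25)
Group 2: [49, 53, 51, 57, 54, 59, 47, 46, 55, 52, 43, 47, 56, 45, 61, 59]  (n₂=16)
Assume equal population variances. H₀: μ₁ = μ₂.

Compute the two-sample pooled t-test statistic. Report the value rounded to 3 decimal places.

test statistic = -0.360

x̄₁=51.440, s₁=6.185, n₁=25
x̄₂=52.125, s₂=5.536, n₂=16
s_p² = [24·6.185² + 15·5.536²]/39 = 35.3310
SE = √(s_p²·(1/25+1/16)) = 1.9030
t = (51.440−52.125)/1.9030 = -0.3600
df = 39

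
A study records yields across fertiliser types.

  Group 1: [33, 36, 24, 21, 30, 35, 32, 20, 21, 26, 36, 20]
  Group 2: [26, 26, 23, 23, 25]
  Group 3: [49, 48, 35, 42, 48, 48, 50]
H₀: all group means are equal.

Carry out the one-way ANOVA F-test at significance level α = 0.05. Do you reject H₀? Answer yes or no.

reject H₀: yes

Group means [27.83, 24.60, 45.71], grand mean 32.375
SSB = Σnᵢ(x̄ᵢ−x̄)² = 1795.330; SSW = ΣΣ(x−x̄ᵢ)² = 650.295
MSB = 1795.330/2 = 897.6649; MSW = 650.295/21 = 30.9664
F = MSB/MSW = 28.9883
df = (2, 21)
p-value (upper-tail) = 0.00000
At α=0.05: p < α → reject H₀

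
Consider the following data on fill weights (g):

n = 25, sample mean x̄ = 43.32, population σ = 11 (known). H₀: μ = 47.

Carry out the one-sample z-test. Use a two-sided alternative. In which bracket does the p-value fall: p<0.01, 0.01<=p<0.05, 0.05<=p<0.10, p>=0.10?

SE = σ/√n = 11/√25 = 2.2000
z = (x̄−μ₀)/SE = (43.32−47)/2.2000 = -1.6727
p-value (two-sided) = 0.09438
→ bracket: 0.05<=p<0.10

p-value bracket: 0.05<=p<0.10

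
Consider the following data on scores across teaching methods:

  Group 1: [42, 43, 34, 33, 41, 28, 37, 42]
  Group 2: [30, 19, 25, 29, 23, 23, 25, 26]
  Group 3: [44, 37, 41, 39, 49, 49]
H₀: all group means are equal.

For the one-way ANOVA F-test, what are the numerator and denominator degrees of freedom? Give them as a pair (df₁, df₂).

degrees of freedom = [2, 19]

k = 3 groups, N = 22 total
df = (k−1, N−k) = (3−1, 22−3) = (2, 19)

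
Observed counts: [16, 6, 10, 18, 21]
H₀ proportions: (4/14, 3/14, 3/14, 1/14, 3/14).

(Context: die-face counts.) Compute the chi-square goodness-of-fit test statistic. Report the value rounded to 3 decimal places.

test statistic = 43.432

n = 71; E_i = n·p_i = [20.29, 15.21, 15.21, 5.07, 15.21]
χ² = (16−20.29)²/20.29 + (6−15.21)²/15.21 + (10−15.21)²/15.21 + (18−5.07)²/5.07 + (21−15.21)²/15.21 = 43.4319
df = 4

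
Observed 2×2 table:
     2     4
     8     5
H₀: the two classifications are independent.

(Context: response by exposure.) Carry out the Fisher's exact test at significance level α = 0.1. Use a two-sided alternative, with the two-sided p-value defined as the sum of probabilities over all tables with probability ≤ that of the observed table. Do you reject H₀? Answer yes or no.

Margins: r₁=6, r₂=13, c₁=10, c₂=9, n=19
p_obs = C(6,2)·C(13,8)/C(19,10); sum pmf over tables with pmf ≤ p_obs
p-value (two-sided) = 0.34985
At α=0.1: p ≥ α → fail to reject H₀

reject H₀: no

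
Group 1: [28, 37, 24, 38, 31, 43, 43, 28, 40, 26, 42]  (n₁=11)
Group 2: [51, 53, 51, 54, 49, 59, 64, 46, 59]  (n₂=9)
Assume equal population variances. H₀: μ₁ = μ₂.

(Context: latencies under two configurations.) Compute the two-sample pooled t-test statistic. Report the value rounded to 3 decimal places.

x̄₁=34.545, s₁=7.271, n₁=11
x̄₂=54.000, s₂=5.679, n₂=9
s_p² = [10·7.271² + 8·5.679²]/18 = 43.7071
SE = √(s_p²·(1/11+1/9)) = 2.9715
t = (34.545−54.000)/2.9715 = -6.5471
df = 18

test statistic = -6.547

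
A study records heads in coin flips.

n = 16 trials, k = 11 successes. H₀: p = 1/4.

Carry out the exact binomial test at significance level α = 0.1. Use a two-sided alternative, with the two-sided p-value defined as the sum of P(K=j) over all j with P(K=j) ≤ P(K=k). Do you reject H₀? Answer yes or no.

reject H₀: yes

Exact binomial: n=16, k=11, p₀=1/4=0.2500
P(X=j) = C(n,j)·p₀^j·(1−p₀)^(n−j); p = Σ P(X=j) over j with P(X=j) ≤ P(X=11)
p-value (two-sided) = 0.00029
At α=0.1: p < α → reject H₀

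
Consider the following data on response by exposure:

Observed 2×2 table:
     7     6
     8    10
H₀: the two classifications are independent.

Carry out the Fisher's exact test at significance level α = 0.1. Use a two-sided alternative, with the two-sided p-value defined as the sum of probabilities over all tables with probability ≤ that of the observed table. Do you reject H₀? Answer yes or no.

reject H₀: no

Margins: r₁=13, r₂=18, c₁=15, c₂=16, n=31
p_obs = C(13,7)·C(18,8)/C(31,15); sum pmf over tables with pmf ≤ p_obs
p-value (two-sided) = 0.72239
At α=0.1: p ≥ α → fail to reject H₀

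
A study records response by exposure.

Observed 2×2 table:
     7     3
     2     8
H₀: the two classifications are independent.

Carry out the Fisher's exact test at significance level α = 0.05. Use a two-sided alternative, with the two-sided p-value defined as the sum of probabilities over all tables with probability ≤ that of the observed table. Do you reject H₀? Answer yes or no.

Margins: r₁=10, r₂=10, c₁=9, c₂=11, n=20
p_obs = C(10,7)·C(10,2)/C(20,9); sum pmf over tables with pmf ≤ p_obs
p-value (two-sided) = 0.06978
At α=0.05: p ≥ α → fail to reject H₀

reject H₀: no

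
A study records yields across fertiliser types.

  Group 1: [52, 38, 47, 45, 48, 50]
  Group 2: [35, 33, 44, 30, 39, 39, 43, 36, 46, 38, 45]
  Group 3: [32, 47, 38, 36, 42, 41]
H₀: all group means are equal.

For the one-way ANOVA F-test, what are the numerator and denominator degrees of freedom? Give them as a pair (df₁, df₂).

k = 3 groups, N = 23 total
df = (k−1, N−k) = (3−1, 23−3) = (2, 20)

degrees of freedom = [2, 20]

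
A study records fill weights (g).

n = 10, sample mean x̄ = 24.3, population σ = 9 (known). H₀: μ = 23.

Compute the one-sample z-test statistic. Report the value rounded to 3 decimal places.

test statistic = 0.457

SE = σ/√n = 9/√10 = 2.8460
z = (x̄−μ₀)/SE = (24.3−23)/2.8460 = 0.4568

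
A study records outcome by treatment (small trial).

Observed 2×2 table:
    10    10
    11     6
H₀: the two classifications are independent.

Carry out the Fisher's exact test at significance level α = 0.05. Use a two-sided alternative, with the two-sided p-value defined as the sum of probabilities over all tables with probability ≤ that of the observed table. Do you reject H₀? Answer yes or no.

reject H₀: no

Margins: r₁=20, r₂=17, c₁=21, c₂=16, n=37
p_obs = C(20,10)·C(17,11)/C(37,21); sum pmf over tables with pmf ≤ p_obs
p-value (two-sided) = 0.50847
At α=0.05: p ≥ α → fail to reject H₀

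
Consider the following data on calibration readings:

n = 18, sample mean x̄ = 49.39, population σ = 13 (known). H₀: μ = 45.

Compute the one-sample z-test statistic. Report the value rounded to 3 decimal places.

test statistic = 1.433

SE = σ/√n = 13/√18 = 3.0641
z = (x̄−μ₀)/SE = (49.39−45)/3.0641 = 1.4327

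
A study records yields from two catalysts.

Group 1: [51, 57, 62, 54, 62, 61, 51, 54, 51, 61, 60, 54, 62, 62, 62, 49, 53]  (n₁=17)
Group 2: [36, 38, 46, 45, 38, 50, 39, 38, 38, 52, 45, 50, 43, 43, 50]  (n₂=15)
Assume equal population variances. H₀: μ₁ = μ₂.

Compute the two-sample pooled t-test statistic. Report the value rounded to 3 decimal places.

x̄₁=56.824, s₁=4.876, n₁=17
x̄₂=43.400, s₂=5.396, n₂=15
s_p² = [16·4.876² + 14·5.396²]/30 = 26.2690
SE = √(s_p²·(1/17+1/15)) = 1.8156
t = (56.824−43.400)/1.8156 = 7.3933
df = 30

test statistic = 7.393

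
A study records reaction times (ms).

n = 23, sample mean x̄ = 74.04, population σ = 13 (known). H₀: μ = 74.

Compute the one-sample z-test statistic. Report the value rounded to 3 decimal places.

SE = σ/√n = 13/√23 = 2.7107
z = (x̄−μ₀)/SE = (74.04−74)/2.7107 = 0.0148

test statistic = 0.015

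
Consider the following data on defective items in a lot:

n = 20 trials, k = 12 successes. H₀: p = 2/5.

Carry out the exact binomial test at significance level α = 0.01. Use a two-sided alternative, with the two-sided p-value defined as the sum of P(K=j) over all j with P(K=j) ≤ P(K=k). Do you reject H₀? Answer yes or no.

Exact binomial: n=20, k=12, p₀=2/5=0.4000
P(X=j) = C(n,j)·p₀^j·(1−p₀)^(n−j); p = Σ P(X=j) over j with P(X=j) ≤ P(X=12)
p-value (two-sided) = 0.10748
At α=0.01: p ≥ α → fail to reject H₀

reject H₀: no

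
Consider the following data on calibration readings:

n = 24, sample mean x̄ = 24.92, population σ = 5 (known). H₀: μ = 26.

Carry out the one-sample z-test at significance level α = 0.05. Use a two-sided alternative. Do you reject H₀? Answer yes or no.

reject H₀: no

SE = σ/√n = 5/√24 = 1.0206
z = (x̄−μ₀)/SE = (24.92−26)/1.0206 = -1.0582
p-value (two-sided) = 0.28997
At α=0.05: p ≥ α → fail to reject H₀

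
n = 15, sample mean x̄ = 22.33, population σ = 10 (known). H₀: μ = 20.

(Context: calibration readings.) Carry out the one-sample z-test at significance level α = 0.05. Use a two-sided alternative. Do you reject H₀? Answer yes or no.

SE = σ/√n = 10/√15 = 2.5820
z = (x̄−μ₀)/SE = (22.33−20)/2.5820 = 0.9024
p-value (two-sided) = 0.36684
At α=0.05: p ≥ α → fail to reject H₀

reject H₀: no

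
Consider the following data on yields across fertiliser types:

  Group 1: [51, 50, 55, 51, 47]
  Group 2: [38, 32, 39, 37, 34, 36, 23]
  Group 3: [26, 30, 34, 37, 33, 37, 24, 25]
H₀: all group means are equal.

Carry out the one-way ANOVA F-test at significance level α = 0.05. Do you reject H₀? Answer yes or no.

reject H₀: yes

Group means [50.80, 34.14, 30.75], grand mean 36.950
SSB = Σnᵢ(x̄ᵢ−x̄)² = 1321.793; SSW = ΣΣ(x−x̄ᵢ)² = 407.157
MSB = 1321.793/2 = 660.8964; MSW = 407.157/17 = 23.9504
F = MSB/MSW = 27.5944
df = (2, 17)
p-value (upper-tail) = 0.00000
At α=0.05: p < α → reject H₀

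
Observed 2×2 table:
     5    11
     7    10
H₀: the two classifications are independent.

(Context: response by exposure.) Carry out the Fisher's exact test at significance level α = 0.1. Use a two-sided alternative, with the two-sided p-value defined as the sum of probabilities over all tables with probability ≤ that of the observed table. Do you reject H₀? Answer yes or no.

reject H₀: no

Margins: r₁=16, r₂=17, c₁=12, c₂=21, n=33
p_obs = C(16,5)·C(17,7)/C(33,12); sum pmf over tables with pmf ≤ p_obs
p-value (two-sided) = 0.72068
At α=0.1: p ≥ α → fail to reject H₀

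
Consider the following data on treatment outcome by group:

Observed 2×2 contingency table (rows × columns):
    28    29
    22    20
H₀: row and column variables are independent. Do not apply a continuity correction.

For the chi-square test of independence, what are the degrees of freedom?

degrees of freedom = 1

df = (r−1)(c−1) = (2−1)·(2−1) = 1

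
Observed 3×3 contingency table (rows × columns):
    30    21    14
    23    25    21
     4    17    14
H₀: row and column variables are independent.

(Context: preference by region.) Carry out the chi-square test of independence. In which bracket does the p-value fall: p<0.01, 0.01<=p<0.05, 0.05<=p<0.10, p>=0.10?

p-value bracket: 0.01<=p<0.05

Row totals [65, 69, 35], col totals [57, 63, 49], n=169
χ² = (30−21.92)²/21.92 + (21−24.23)²/24.23 + (14−18.85)²/18.85 + (23−23.27)²/23.27 + (25−25.72)²/25.72 + (21−20.01)²/20.01 + (4−11.80)²/11.80 + (17−13.05)²/13.05 + (14−10.15)²/10.15 = 12.5453
df = 4
p-value (upper-tail) = 0.01373
→ bracket: 0.01<=p<0.05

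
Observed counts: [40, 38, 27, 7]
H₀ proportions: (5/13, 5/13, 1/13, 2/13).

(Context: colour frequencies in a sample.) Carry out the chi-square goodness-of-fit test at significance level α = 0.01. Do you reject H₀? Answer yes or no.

reject H₀: yes

n = 112; E_i = n·p_i = [43.08, 43.08, 8.62, 17.23]
χ² = (40−43.08)²/43.08 + (38−43.08)²/43.08 + (27−8.62)²/8.62 + (7−17.23)²/17.23 = 46.1241
df = 3
p-value (upper-tail) = 0.00000
At α=0.01: p < α → reject H₀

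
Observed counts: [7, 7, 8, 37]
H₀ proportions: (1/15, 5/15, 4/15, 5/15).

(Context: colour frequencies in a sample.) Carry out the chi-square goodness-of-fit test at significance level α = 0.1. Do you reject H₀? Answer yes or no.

reject H₀: yes

n = 59; E_i = n·p_i = [3.93, 19.67, 15.73, 19.67]
χ² = (7−3.93)²/3.93 + (7−19.67)²/19.67 + (8−15.73)²/15.73 + (37−19.67)²/19.67 = 29.6271
df = 3
p-value (upper-tail) = 0.00000
At α=0.1: p < α → reject H₀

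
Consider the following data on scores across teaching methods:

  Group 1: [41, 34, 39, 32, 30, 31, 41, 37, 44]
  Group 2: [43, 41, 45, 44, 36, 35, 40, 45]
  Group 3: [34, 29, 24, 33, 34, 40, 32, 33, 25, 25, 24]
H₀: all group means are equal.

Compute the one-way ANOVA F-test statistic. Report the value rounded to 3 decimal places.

test statistic = 12.033

Group means [36.56, 41.12, 30.27], grand mean 35.393
SSB = Σnᵢ(x̄ᵢ−x̄)² = 563.400; SSW = ΣΣ(x−x̄ᵢ)² = 585.279
MSB = 563.400/2 = 281.6998; MSW = 585.279/25 = 23.4112
F = MSB/MSW = 12.0327
df = (2, 25)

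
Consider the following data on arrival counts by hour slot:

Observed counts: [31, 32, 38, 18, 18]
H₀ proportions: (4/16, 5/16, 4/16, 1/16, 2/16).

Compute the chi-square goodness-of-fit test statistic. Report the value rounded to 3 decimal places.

test statistic = 13.896

n = 137; E_i = n·p_i = [34.25, 42.81, 34.25, 8.56, 17.12]
χ² = (31−34.25)²/34.25 + (32−42.81)²/42.81 + (38−34.25)²/34.25 + (18−8.56)²/8.56 + (18−17.12)²/17.12 = 13.8964
df = 4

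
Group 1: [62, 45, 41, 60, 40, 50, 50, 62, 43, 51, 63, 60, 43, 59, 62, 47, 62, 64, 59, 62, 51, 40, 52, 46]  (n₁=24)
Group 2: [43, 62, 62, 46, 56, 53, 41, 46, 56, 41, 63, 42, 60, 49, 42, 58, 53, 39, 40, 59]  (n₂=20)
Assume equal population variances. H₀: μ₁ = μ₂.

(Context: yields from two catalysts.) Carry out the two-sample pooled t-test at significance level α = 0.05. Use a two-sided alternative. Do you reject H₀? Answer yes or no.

reject H₀: no

x̄₁=53.083, s₁=8.480, n₁=24
x̄₂=50.550, s₂=8.519, n₂=20
s_p² = [23·8.480² + 19·8.519²]/42 = 72.2091
SE = √(s_p²·(1/24+1/20)) = 2.5728
t = (53.083−50.550)/2.5728 = 0.9847
df = 42
p-value (two-sided) = 0.33043
At α=0.05: p ≥ α → fail to reject H₀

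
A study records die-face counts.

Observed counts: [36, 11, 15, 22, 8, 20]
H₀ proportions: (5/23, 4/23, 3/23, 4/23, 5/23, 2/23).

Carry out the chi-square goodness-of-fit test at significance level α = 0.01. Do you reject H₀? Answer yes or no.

n = 112; E_i = n·p_i = [24.35, 19.48, 14.61, 19.48, 24.35, 9.74]
χ² = (36−24.35)²/24.35 + (11−19.48)²/19.48 + (15−14.61)²/14.61 + (22−19.48)²/19.48 + (8−24.35)²/24.35 + (20−9.74)²/9.74 = 31.3906
df = 5
p-value (upper-tail) = 0.00001
At α=0.01: p < α → reject H₀

reject H₀: yes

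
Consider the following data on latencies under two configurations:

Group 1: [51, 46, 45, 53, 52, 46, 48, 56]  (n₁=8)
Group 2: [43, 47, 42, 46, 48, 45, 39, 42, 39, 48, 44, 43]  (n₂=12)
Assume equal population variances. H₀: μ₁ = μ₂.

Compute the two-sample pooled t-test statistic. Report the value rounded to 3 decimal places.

x̄₁=49.625, s₁=3.962, n₁=8
x̄₂=43.833, s₂=3.099, n₂=12
s_p² = [7·3.962² + 11·3.099²]/18 = 11.9745
SE = √(s_p²·(1/8+1/12)) = 1.5795
t = (49.625−43.833)/1.5795 = 3.6669
df = 18

test statistic = 3.667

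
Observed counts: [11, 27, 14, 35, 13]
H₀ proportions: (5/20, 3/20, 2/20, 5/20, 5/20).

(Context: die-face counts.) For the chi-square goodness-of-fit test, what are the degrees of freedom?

df = k − 1 = 5 − 1 = 4

degrees of freedom = 4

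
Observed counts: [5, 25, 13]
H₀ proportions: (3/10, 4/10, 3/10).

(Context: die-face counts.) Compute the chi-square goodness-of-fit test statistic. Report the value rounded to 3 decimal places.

n = 43; E_i = n·p_i = [12.90, 17.20, 12.90]
χ² = (5−12.90)²/12.90 + (25−17.20)²/17.20 + (13−12.90)²/12.90 = 8.3760
df = 2

test statistic = 8.376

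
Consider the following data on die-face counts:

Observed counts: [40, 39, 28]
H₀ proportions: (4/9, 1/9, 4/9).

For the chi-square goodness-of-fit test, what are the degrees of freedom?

degrees of freedom = 2

df = k − 1 = 3 − 1 = 2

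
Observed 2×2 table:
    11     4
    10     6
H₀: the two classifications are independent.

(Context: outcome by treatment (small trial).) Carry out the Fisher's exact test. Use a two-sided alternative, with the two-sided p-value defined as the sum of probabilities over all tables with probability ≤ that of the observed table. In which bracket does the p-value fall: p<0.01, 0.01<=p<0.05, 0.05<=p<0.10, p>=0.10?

p-value bracket: p>=0.10

Margins: r₁=15, r₂=16, c₁=21, c₂=10, n=31
p_obs = C(15,11)·C(16,10)/C(31,21); sum pmf over tables with pmf ≤ p_obs
p-value (two-sided) = 0.70425
→ bracket: p>=0.10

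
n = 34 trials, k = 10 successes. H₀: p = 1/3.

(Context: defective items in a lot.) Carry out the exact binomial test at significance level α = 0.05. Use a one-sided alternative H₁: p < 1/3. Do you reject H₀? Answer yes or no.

reject H₀: no

Exact binomial: n=34, k=10, p₀=1/3=0.3333
P(X≤10) from Σ C(n,i)·p₀^i·(1−p₀)^(n−i)
p-value (one-sided, H₁ less) = 0.38833
At α=0.05: p ≥ α → fail to reject H₀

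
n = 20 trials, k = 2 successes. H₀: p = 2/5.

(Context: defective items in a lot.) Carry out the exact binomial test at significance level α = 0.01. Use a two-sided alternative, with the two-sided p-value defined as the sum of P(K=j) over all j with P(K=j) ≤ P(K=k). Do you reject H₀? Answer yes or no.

Exact binomial: n=20, k=2, p₀=2/5=0.4000
P(X=j) = C(n,j)·p₀^j·(1−p₀)^(n−j); p = Σ P(X=j) over j with P(X=j) ≤ P(X=2)
p-value (two-sided) = 0.00522
At α=0.01: p < α → reject H₀

reject H₀: yes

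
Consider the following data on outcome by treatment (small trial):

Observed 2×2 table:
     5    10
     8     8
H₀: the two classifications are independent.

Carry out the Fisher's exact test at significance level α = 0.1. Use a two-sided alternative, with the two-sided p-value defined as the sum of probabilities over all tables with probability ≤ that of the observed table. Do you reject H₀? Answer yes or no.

Margins: r₁=15, r₂=16, c₁=13, c₂=18, n=31
p_obs = C(15,5)·C(16,8)/C(31,13); sum pmf over tables with pmf ≤ p_obs
p-value (two-sided) = 0.47255
At α=0.1: p ≥ α → fail to reject H₀

reject H₀: no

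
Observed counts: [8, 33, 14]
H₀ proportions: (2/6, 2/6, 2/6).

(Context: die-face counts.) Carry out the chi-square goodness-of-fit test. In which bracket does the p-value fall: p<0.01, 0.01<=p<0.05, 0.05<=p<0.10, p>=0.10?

n = 55; E_i = n·p_i = [18.33, 18.33, 18.33]
χ² = (8−18.33)²/18.33 + (33−18.33)²/18.33 + (14−18.33)²/18.33 = 18.5818
df = 2
p-value (upper-tail) = 0.00009
→ bracket: p<0.01

p-value bracket: p<0.01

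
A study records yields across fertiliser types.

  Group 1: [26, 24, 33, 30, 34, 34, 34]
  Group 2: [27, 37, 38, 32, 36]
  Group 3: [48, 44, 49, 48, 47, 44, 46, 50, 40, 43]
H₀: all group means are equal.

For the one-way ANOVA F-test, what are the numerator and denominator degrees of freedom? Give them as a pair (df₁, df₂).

degrees of freedom = [2, 19]

k = 3 groups, N = 22 total
df = (k−1, N−k) = (3−1, 22−3) = (2, 19)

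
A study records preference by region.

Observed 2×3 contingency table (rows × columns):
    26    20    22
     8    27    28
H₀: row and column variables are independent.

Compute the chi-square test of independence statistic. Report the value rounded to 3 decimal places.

Row totals [68, 63], col totals [34, 47, 50], n=131
χ² = (26−17.65)²/17.65 + (20−24.40)²/24.40 + (22−25.95)²/25.95 + (8−16.35)²/16.35 + (27−22.60)²/22.60 + (28−24.05)²/24.05 = 11.1173
df = 2

test statistic = 11.117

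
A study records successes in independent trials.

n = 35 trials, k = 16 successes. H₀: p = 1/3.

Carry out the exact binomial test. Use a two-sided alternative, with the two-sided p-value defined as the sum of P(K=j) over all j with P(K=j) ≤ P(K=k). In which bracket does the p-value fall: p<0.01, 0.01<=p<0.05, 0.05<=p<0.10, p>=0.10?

p-value bracket: p>=0.10

Exact binomial: n=35, k=16, p₀=1/3=0.3333
P(X=j) = C(n,j)·p₀^j·(1−p₀)^(n−j); p = Σ P(X=j) over j with P(X=j) ≤ P(X=16)
p-value (two-sided) = 0.15013
→ bracket: p>=0.10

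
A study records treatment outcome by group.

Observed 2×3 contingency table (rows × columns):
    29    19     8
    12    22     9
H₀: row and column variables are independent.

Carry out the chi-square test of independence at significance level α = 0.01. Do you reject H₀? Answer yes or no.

Row totals [56, 43], col totals [41, 41, 17], n=99
χ² = (29−23.19)²/23.19 + (19−23.19)²/23.19 + (8−9.62)²/9.62 + (12−17.81)²/17.81 + (22−17.81)²/17.81 + (9−7.38)²/7.38 = 5.7187
df = 2
p-value (upper-tail) = 0.05731
At α=0.01: p ≥ α → fail to reject H₀

reject H₀: no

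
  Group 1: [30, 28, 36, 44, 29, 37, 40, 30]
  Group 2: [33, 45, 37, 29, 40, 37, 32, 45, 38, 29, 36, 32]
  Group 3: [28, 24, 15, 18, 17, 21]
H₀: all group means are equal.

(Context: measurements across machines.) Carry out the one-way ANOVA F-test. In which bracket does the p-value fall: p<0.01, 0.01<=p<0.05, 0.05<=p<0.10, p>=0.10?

p-value bracket: p<0.01

Group means [34.25, 36.08, 20.50], grand mean 31.923
SSB = Σnᵢ(x̄ᵢ−x̄)² = 1033.929; SSW = ΣΣ(x−x̄ᵢ)² = 681.917
MSB = 1033.929/2 = 516.9647; MSW = 681.917/23 = 29.6486
F = MSB/MSW = 17.4364
df = (2, 23)
p-value (upper-tail) = 0.00002
→ bracket: p<0.01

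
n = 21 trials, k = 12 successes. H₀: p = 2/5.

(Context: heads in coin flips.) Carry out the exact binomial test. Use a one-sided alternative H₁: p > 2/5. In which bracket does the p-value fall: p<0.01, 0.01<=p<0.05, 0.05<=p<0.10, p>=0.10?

Exact binomial: n=21, k=12, p₀=2/5=0.4000
P(X≥12) from Σ C(n,i)·p₀^i·(1−p₀)^(n−i)
p-value (one-sided, H₁ greater) = 0.08492
→ bracket: 0.05<=p<0.10

p-value bracket: 0.05<=p<0.10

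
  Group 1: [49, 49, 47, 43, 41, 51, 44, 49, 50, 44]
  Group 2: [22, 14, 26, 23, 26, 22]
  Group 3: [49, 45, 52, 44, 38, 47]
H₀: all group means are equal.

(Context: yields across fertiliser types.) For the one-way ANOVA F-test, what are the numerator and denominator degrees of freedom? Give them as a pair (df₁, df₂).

degrees of freedom = [2, 19]

k = 3 groups, N = 22 total
df = (k−1, N−k) = (3−1, 22−3) = (2, 19)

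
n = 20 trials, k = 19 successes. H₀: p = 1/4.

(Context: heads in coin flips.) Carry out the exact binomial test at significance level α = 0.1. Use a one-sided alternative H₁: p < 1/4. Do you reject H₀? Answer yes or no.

Exact binomial: n=20, k=19, p₀=1/4=0.2500
P(X≤19) from Σ C(n,i)·p₀^i·(1−p₀)^(n−i)
p-value (one-sided, H₁ less) = 1.00000
At α=0.1: p ≥ α → fail to reject H₀

reject H₀: no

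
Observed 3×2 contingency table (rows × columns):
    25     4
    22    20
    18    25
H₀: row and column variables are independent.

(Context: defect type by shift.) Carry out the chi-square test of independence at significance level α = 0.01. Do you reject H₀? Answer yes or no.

Row totals [29, 42, 43], col totals [65, 49], n=114
χ² = (25−16.54)²/16.54 + (4−12.46)²/12.46 + (22−23.95)²/23.95 + (20−18.05)²/18.05 + (18−24.52)²/24.52 + (25−18.48)²/18.48 = 14.4813
df = 2
p-value (upper-tail) = 0.00072
At α=0.01: p < α → reject H₀

reject H₀: yes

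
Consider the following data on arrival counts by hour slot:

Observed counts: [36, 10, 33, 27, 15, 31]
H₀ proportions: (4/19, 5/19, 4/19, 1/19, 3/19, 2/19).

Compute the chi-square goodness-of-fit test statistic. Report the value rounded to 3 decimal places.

n = 152; E_i = n·p_i = [32.00, 40.00, 32.00, 8.00, 24.00, 16.00]
χ² = (36−32.00)²/32.00 + (10−40.00)²/40.00 + (33−32.00)²/32.00 + (27−8.00)²/8.00 + (15−24.00)²/24.00 + (31−16.00)²/16.00 = 85.5938
df = 5

test statistic = 85.594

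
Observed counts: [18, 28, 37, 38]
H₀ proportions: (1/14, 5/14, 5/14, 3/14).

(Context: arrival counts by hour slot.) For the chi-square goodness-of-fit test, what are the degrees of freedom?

degrees of freedom = 3

df = k − 1 = 4 − 1 = 3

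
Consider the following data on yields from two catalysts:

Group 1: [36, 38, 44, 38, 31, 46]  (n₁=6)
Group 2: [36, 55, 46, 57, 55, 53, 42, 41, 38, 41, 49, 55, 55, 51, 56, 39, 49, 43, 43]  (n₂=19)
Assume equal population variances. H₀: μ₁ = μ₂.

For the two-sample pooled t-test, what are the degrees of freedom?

df = n₁ + n₂ − 2 = 6 + 19 − 2 = 23

degrees of freedom = 23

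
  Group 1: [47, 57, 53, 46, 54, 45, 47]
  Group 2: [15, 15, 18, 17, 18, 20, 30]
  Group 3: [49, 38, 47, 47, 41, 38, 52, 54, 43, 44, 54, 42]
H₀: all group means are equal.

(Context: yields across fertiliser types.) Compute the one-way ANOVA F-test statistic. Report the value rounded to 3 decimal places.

Group means [49.86, 19.00, 45.75], grand mean 39.654
SSB = Σnᵢ(x̄ᵢ−x̄)² = 4160.777; SSW = ΣΣ(x−x̄ᵢ)² = 649.107
MSB = 4160.777/2 = 2080.3887; MSW = 649.107/23 = 28.2220
F = MSB/MSW = 73.7150
df = (2, 23)

test statistic = 73.715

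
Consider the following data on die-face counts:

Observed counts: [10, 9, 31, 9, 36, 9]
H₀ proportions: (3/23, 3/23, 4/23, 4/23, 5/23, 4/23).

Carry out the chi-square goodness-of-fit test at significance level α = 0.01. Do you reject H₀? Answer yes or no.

reject H₀: yes

n = 104; E_i = n·p_i = [13.57, 13.57, 18.09, 18.09, 22.61, 18.09]
χ² = (10−13.57)²/13.57 + (9−13.57)²/13.57 + (31−18.09)²/18.09 + (9−18.09)²/18.09 + (36−22.61)²/22.61 + (9−18.09)²/18.09 = 28.7550
df = 5
p-value (upper-tail) = 0.00003
At α=0.01: p < α → reject H₀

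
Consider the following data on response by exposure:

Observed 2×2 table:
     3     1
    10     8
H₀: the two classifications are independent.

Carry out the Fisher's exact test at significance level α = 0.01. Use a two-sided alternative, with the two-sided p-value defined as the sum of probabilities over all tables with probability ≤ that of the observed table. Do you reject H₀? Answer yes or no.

reject H₀: no

Margins: r₁=4, r₂=18, c₁=13, c₂=9, n=22
p_obs = C(4,3)·C(18,10)/C(22,13); sum pmf over tables with pmf ≤ p_obs
p-value (two-sided) = 0.61613
At α=0.01: p ≥ α → fail to reject H₀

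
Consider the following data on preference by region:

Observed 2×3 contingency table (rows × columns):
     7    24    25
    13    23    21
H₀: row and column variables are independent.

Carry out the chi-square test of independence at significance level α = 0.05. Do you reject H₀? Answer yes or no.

reject H₀: no

Row totals [56, 57], col totals [20, 47, 46], n=113
χ² = (7−9.91)²/9.91 + (24−23.29)²/23.29 + (25−22.80)²/22.80 + (13−10.09)²/10.09 + (23−23.71)²/23.71 + (21−23.20)²/23.20 = 2.1604
df = 2
p-value (upper-tail) = 0.33952
At α=0.05: p ≥ α → fail to reject H₀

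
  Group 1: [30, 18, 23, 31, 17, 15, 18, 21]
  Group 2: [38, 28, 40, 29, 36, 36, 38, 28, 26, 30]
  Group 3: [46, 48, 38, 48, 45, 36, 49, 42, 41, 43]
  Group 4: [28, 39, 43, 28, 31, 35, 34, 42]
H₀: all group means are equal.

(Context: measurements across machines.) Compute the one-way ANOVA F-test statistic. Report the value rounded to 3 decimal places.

Group means [21.62, 32.90, 43.60, 35.00], grand mean 33.833
SSB = Σnᵢ(x̄ᵢ−x̄)² = 2165.825; SSW = ΣΣ(x−x̄ᵢ)² = 911.175
MSB = 2165.825/3 = 721.9417; MSW = 911.175/32 = 28.4742
F = MSB/MSW = 25.3542
df = (3, 32)

test statistic = 25.354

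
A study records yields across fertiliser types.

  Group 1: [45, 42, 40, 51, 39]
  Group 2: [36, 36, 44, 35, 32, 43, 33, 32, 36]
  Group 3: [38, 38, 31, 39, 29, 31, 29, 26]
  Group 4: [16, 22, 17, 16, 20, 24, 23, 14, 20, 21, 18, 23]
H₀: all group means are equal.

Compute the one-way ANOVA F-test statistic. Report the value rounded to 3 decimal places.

Group means [43.40, 36.33, 32.62, 19.50], grand mean 30.559
SSB = Σnᵢ(x̄ᵢ−x̄)² = 2626.307; SSW = ΣΣ(x−x̄ᵢ)² = 538.075
MSB = 2626.307/3 = 875.4358; MSW = 538.075/30 = 17.9358
F = MSB/MSW = 48.8093
df = (3, 30)

test statistic = 48.809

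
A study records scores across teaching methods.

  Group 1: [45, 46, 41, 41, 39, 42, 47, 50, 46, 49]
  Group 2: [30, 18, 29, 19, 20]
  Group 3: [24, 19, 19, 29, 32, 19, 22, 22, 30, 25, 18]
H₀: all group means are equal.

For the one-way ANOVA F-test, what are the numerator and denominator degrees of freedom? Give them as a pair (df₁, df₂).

degrees of freedom = [2, 23]

k = 3 groups, N = 26 total
df = (k−1, N−k) = (3−1, 26−3) = (2, 23)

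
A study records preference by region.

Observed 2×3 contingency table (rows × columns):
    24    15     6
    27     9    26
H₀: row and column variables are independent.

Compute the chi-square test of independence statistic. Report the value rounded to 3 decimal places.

Row totals [45, 62], col totals [51, 24, 32], n=107
χ² = (24−21.45)²/21.45 + (15−10.09)²/10.09 + (6−13.46)²/13.46 + (27−29.55)²/29.55 + (9−13.91)²/13.91 + (26−18.54)²/18.54 = 11.7727
df = 2

test statistic = 11.773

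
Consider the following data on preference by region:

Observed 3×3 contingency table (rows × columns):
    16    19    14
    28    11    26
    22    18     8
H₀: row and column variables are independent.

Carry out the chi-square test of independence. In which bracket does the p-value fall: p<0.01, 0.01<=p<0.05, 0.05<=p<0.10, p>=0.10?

Row totals [49, 65, 48], col totals [66, 48, 48], n=162
χ² = (16−19.96)²/19.96 + (19−14.52)²/14.52 + (14−14.52)²/14.52 + (28−26.48)²/26.48 + (11−19.26)²/19.26 + (26−19.26)²/19.26 + (22−19.56)²/19.56 + (18−14.22)²/14.22 + (8−14.22)²/14.22 = 12.2081
df = 4
p-value (upper-tail) = 0.01587
→ bracket: 0.01<=p<0.05

p-value bracket: 0.01<=p<0.05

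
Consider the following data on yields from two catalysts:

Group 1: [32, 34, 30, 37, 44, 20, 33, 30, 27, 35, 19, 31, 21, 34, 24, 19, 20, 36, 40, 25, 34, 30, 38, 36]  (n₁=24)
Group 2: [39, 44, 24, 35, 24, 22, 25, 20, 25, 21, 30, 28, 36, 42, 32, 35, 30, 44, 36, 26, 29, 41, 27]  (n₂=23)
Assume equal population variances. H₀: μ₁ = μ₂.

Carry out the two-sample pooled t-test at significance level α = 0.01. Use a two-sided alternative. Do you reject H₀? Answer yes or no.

x̄₁=30.375, s₁=7.094, n₁=24
x̄₂=31.087, s₂=7.489, n₂=23
s_p² = [23·7.094² + 22·7.489²]/45 = 53.1434
SE = √(s_p²·(1/24+1/23)) = 2.1272
t = (30.375−31.087)/2.1272 = -0.3347
df = 45
p-value (two-sided) = 0.73941
At α=0.01: p ≥ α → fail to reject H₀

reject H₀: no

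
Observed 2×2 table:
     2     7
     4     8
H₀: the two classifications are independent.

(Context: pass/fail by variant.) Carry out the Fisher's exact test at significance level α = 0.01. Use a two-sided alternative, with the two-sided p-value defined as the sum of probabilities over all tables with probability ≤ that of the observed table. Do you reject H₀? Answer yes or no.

reject H₀: no

Margins: r₁=9, r₂=12, c₁=6, c₂=15, n=21
p_obs = C(9,2)·C(12,4)/C(21,6); sum pmf over tables with pmf ≤ p_obs
p-value (two-sided) = 0.65944
At α=0.01: p ≥ α → fail to reject H₀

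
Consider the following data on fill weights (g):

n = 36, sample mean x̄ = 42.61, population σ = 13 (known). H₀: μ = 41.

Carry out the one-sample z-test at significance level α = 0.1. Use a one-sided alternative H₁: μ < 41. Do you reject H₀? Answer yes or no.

SE = σ/√n = 13/√36 = 2.1667
z = (x̄−μ₀)/SE = (42.61−41)/2.1667 = 0.7431
p-value (one-sided, H₁ less) = 0.77128
At α=0.1: p ≥ α → fail to reject H₀

reject H₀: no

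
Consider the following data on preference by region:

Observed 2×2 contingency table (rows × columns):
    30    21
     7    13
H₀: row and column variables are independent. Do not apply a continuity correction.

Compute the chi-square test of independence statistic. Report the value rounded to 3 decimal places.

test statistic = 3.267

Row totals [51, 20], col totals [37, 34], n=71
χ² = (30−26.58)²/26.58 + (21−24.42)²/24.42 + (7−10.42)²/10.42 + (13−9.58)²/9.58 = 3.2673
df = 1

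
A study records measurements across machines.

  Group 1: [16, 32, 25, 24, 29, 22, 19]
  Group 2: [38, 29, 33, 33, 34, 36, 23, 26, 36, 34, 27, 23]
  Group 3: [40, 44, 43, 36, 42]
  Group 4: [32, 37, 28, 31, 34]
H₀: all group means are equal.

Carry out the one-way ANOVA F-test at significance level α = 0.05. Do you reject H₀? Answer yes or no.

reject H₀: yes

Group means [23.86, 31.00, 41.00, 32.40], grand mean 31.241
SSB = Σnᵢ(x̄ᵢ−x̄)² = 865.253; SSW = ΣΣ(x−x̄ᵢ)² = 566.057
MSB = 865.253/3 = 288.4177; MSW = 566.057/25 = 22.6423
F = MSB/MSW = 12.7380
df = (3, 25)
p-value (upper-tail) = 0.00003
At α=0.05: p < α → reject H₀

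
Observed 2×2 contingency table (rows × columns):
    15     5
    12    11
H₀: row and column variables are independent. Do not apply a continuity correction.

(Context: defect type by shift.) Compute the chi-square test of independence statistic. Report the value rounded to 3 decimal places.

Row totals [20, 23], col totals [27, 16], n=43
χ² = (15−12.56)²/12.56 + (5−7.44)²/7.44 + (12−14.44)²/14.44 + (11−8.56)²/8.56 = 2.3856
df = 1

test statistic = 2.386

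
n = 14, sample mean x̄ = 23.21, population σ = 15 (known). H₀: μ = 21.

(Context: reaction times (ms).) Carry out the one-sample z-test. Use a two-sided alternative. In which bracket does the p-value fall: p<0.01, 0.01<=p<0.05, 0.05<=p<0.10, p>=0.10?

p-value bracket: p>=0.10

SE = σ/√n = 15/√14 = 4.0089
z = (x̄−μ₀)/SE = (23.21−21)/4.0089 = 0.5513
p-value (two-sided) = 0.58145
→ bracket: p>=0.10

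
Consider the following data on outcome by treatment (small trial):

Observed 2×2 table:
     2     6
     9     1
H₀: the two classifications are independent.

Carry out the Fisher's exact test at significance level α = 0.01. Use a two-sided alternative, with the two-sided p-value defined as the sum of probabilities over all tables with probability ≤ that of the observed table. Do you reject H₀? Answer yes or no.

Margins: r₁=8, r₂=10, c₁=11, c₂=7, n=18
p_obs = C(8,2)·C(10,9)/C(18,11); sum pmf over tables with pmf ≤ p_obs
p-value (two-sided) = 0.01282
At α=0.01: p ≥ α → fail to reject H₀

reject H₀: no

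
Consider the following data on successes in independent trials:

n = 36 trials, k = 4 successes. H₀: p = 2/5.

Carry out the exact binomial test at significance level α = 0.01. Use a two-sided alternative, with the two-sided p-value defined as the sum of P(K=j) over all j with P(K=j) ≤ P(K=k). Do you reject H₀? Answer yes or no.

reject H₀: yes

Exact binomial: n=36, k=4, p₀=2/5=0.4000
P(X=j) = C(n,j)·p₀^j·(1−p₀)^(n−j); p = Σ P(X=j) over j with P(X=j) ≤ P(X=4)
p-value (two-sided) = 0.00024
At α=0.01: p < α → reject H₀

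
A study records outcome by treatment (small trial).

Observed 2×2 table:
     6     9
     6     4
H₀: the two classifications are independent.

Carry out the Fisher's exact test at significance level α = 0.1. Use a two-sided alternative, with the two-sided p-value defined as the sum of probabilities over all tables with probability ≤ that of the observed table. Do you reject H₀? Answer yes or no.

Margins: r₁=15, r₂=10, c₁=12, c₂=13, n=25
p_obs = C(15,6)·C(10,6)/C(25,12); sum pmf over tables with pmf ≤ p_obs
p-value (two-sided) = 0.42831
At α=0.1: p ≥ α → fail to reject H₀

reject H₀: no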